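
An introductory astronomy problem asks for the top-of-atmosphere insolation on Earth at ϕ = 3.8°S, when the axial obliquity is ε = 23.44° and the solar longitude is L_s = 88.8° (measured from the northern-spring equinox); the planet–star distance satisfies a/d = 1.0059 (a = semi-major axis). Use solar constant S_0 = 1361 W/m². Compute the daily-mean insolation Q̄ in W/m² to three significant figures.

Q̄ ≈ 383 W/m²

Solar declination: sin δ = sin ε · sin L_s = sin 23.44° × sin 88.8° = 0.39770, so δ = +23.435°.
cos h₀ = −tan(-3.8°) tan(+23.435°) = 0.0288, h₀ = 1.5420 rad.
Bracket: h₀ sin ϕ sin δ + cos ϕ cos δ sin h₀ = 1.5420×-0.06627×0.39770 + 0.99780×0.91751×0.99959 = -0.040640 + 0.915116 = 0.874476.
Inverse-square distance factor (a/d)² = 1.0059² = 1.011835.
Q̄ = (S_0/π) × 1.011835 × [bracket] = (1361/π) × 1.011835 × 0.874476 = 383.3 W/m².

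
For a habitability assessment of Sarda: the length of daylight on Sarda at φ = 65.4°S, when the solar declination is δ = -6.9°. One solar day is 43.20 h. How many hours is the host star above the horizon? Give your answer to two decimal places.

25.28 h

cos H₀ = −tan φ · tan δ = −tan(-65.4°) × tan(-6.900°) = -0.2643, so H₀ = 1.8383 rad = 105.33°.
Daylight = 2H₀/(2π) × 43.20 h = (1.8383/π) × 43.20 = 25.28 h.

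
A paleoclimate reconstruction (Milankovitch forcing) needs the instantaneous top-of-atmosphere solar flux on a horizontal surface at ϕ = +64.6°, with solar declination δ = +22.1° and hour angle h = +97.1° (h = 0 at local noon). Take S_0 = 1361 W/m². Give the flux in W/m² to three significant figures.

cos θ_z = sin ϕ sin δ + cos ϕ cos δ cos h = 0.339857 + -0.049122 = 0.290735.
Flux = S_0 · cos θ_z = 1361 × 0.290735 = 395.7 W/m².

396 W/m²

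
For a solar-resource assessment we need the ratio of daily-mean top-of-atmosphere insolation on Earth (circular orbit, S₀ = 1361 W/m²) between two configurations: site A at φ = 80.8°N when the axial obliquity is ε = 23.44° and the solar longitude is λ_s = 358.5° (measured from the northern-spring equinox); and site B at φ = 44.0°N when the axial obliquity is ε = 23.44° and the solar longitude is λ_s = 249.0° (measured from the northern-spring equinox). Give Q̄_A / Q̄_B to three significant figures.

Q̄_A / Q̄_B ≈ 0.460

— Configuration A (φ=+80.8°):
Solar declination: sin δ = sin ε · sin λ_s = sin 23.44° × sin 358.5° = -0.01041, so δ = -0.597°.
cos H₀ = −tan(+80.8°) tan(-0.597°) = 0.0643, H₀ = 1.5065 rad.
Bracket: H₀ sin φ sin δ + cos φ cos δ sin H₀ = 1.5065×0.98714×-0.01041 + 0.15988×0.99995×0.99793 = -0.015481 + 0.159541 = 0.144060.
Q̄ = (S₀/π) × [bracket] = (1361/π) × 0.144060 = 62.410 W/m².
— Configuration B (φ=+44.0°):
Solar declination: sin δ = sin ε · sin λ_s = sin 23.44° × sin 249.0° = -0.37137, so δ = -21.800°.
cos H₀ = −tan(+44.0°) tan(-21.800°) = 0.3862, H₀ = 1.1742 rad.
Bracket: H₀ sin φ sin δ + cos φ cos δ sin H₀ = 1.1742×0.69466×-0.37137 + 0.71934×0.92849×0.92240 = -0.302915 + 0.616071 = 0.313156.
Q̄ = (S₀/π) × [bracket] = (1361/π) × 0.313156 = 135.67 W/m².
Ratio Q̄_A / Q̄_B = 62.410 / 135.67 = 0.4600.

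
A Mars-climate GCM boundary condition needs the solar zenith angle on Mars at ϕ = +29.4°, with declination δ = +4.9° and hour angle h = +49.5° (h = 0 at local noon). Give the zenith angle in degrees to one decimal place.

θ_z = 52.7°

cos θ_z = sin ϕ sin δ + cos ϕ cos δ cos h = 0.041931 + 0.563740 = 0.605671.
θ_z = arccos(0.605671) = 52.7°.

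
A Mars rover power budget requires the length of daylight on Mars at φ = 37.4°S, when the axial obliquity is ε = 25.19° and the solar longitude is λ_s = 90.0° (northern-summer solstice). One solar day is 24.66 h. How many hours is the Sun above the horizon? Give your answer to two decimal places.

Solar declination: sin δ = sin ε · sin λ_s = sin 25.19° × sin 90.0° = 0.42562, so δ = +25.190°.
cos H₀ = −tan φ · tan δ = −tan(-37.4°) × tan(+25.190°) = 0.3596, so H₀ = 1.2029 rad = 68.92°.
Daylight = 2H₀/(2π) × 24.66 h = (1.2029/π) × 24.66 = 9.44 h.

9.44 h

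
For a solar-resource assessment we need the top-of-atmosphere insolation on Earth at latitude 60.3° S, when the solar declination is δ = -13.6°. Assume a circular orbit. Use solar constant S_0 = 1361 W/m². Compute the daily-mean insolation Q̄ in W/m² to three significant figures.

Q̄ ≈ 367 W/m²

cos h₀ = −tan(-60.3°) tan(-13.600°) = -0.4241, h₀ = 2.0088 rad.
Bracket: h₀ sin ϕ sin δ + cos ϕ cos δ sin h₀ = 2.0088×-0.86863×-0.23514 + 0.49546×0.97196×0.90560 = 0.410297 + 0.436107 = 0.846404.
Q̄ = (S_0/π) × [bracket] = (1361/π) × 0.846404 = 366.7 W/m².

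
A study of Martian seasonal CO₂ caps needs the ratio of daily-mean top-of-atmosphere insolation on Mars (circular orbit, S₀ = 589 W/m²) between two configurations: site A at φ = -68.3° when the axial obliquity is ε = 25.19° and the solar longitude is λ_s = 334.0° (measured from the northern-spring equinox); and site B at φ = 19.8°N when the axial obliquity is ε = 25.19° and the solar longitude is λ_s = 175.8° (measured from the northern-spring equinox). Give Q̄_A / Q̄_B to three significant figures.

— Configuration A (φ=-68.3°):
Solar declination: sin δ = sin ε · sin λ_s = sin 25.19° × sin 334.0° = -0.18658, so δ = -10.753°.
cos H₀ = −tan(-68.3°) tan(-10.753°) = -0.4772, H₀ = 2.0683 rad.
Bracket: H₀ sin φ sin δ + cos φ cos δ sin H₀ = 2.0683×-0.92913×-0.18658 + 0.36975×0.98244×0.87878 = 0.358554 + 0.319223 = 0.677777.
Q̄ = (S₀/π) × [bracket] = (589/π) × 0.677777 = 127.07 W/m².
— Configuration B (φ=+19.8°):
Solar declination: sin δ = sin ε · sin λ_s = sin 25.19° × sin 175.8° = 0.03117, so δ = +1.786°.
cos H₀ = −tan(+19.8°) tan(+1.786°) = -0.0112, H₀ = 1.5820 rad.
Bracket: H₀ sin φ sin δ + cos φ cos δ sin H₀ = 1.5820×0.33874×0.03117 + 0.94088×0.99951×0.99994 = 0.016704 + 0.940363 = 0.957067.
Q̄ = (S₀/π) × [bracket] = (589/π) × 0.957067 = 179.44 W/m².
Ratio Q̄_A / Q̄_B = 127.07 / 179.44 = 0.7081.

Q̄_A / Q̄_B ≈ 0.708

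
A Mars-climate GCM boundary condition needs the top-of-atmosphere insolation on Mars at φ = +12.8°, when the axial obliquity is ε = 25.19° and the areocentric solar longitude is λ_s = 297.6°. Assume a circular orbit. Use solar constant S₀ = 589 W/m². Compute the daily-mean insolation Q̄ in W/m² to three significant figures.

sin δ = sin 25.19° × sin 297.6° = -0.37719, so δ = -22.160°.
cos H₀ = −tan(+12.8°) tan(-22.160°) = 0.0925, H₀ = 1.4781 rad.
Bracket: H₀ sin φ sin δ + cos φ cos δ sin H₀ = 1.4781×0.22155×-0.37719 + 0.97515×0.92614×0.99571 = -0.123520 + 0.899251 = 0.775731.
Q̄ = (S₀/π) × [bracket] = (589/π) × 0.775731 = 145.4 W/m².

Q̄ ≈ 145 W/m²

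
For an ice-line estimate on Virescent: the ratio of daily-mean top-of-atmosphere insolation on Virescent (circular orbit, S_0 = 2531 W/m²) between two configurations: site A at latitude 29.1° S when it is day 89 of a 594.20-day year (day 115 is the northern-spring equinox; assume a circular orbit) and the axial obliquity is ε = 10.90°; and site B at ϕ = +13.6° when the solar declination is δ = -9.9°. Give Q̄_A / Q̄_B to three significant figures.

Q̄_A / Q̄_B ≈ 1.02

— Configuration A (ϕ=-29.1°):
Solar longitude: L_s = 360° × (89 − 115)/594.20 = -15.752°, i.e. -15.752° + 360° = 344.248°.
sin δ = sin 10.90° × sin 344.248° = -0.05134, so δ = -2.943°.
cos h₀ = −tan(-29.1°) tan(-2.943°) = -0.0286, h₀ = 1.5994 rad.
Bracket: h₀ sin ϕ sin δ + cos ϕ cos δ sin h₀ = 1.5994×-0.48634×-0.05134 + 0.87377×0.99868×0.99959 = 0.039935 + 0.872259 = 0.912194.
Q̄ = (S_0/π) × [bracket] = (2531/π) × 0.912194 = 734.90 W/m².
— Configuration B (ϕ=+13.6°):
cos h₀ = −tan(+13.6°) tan(-9.900°) = 0.0422, h₀ = 1.5286 rad.
Bracket: h₀ sin ϕ sin δ + cos ϕ cos δ sin h₀ = 1.5286×0.23514×-0.17193 + 0.97196×0.98511×0.99911 = -0.061798 + 0.956635 = 0.894837.
Q̄ = (S_0/π) × [bracket] = (2531/π) × 0.894837 = 720.92 W/m².
Ratio Q̄_A / Q̄_B = 734.90 / 720.92 = 1.019.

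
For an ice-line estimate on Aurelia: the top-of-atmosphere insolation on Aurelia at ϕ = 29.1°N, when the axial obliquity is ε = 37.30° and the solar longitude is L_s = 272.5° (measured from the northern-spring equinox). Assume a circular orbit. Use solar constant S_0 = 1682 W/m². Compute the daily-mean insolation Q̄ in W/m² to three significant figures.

Q̄ ≈ 159 W/m²

Solar declination: sin δ = sin ε · sin L_s = sin 37.30° × sin 272.5° = -0.60541, so δ = -37.258°.
cos h₀ = −tan(+29.1°) tan(-37.258°) = 0.4234, h₀ = 1.1336 rad.
Bracket: h₀ sin ϕ sin δ + cos ϕ cos δ sin h₀ = 1.1336×0.48634×-0.60541 + 0.87377×0.79591×0.90596 = -0.333772 + 0.630043 = 0.296271.
Q̄ = (S_0/π) × [bracket] = (1682/π) × 0.296271 = 158.6 W/m².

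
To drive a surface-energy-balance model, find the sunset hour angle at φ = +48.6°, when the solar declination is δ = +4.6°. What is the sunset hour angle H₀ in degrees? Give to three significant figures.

cos H₀ = −tan φ · tan δ = −tan(+48.6°) × tan(+4.600°) = -0.0913, so H₀ = 1.6622 rad = 95.24°.

H₀ = 95.2°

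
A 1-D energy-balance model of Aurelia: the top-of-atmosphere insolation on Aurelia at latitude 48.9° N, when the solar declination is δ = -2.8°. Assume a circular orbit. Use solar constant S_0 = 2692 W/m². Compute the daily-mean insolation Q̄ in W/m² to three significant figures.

Q̄ ≈ 514 W/m²

cos h₀ = −tan(+48.9°) tan(-2.800°) = 0.0561, h₀ = 1.5147 rad.
Bracket: h₀ sin ϕ sin δ + cos ϕ cos δ sin h₀ = 1.5147×0.75356×-0.04885 + 0.65738×0.99881×0.99843 = -0.055758 + 0.655567 = 0.599809.
Q̄ = (S_0/π) × [bracket] = (2692/π) × 0.599809 = 514.0 W/m².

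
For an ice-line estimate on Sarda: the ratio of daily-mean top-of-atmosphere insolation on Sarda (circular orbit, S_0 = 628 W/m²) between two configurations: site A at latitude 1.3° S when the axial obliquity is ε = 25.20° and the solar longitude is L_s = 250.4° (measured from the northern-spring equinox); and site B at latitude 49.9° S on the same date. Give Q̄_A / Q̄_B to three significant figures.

— Configuration A (ϕ=-1.3°):
Solar declination: sin δ = sin ε · sin L_s = sin 25.20° × sin 250.4° = -0.40111, so δ = -23.647°.
cos h₀ = −tan(-1.3°) tan(-23.647°) = -0.0099, h₀ = 1.5807 rad.
Bracket: h₀ sin ϕ sin δ + cos ϕ cos δ sin h₀ = 1.5807×-0.02269×-0.40111 + 0.99974×0.91603×0.99995 = 0.014386 + 0.915746 = 0.930132.
Q̄ = (S_0/π) × [bracket] = (628/π) × 0.930132 = 185.93 W/m².
— Configuration B (ϕ=-49.9°):
cos h₀ = −tan(-49.9°) tan(-23.647°) = -0.5200, h₀ = 2.1176 rad.
Bracket: h₀ sin ϕ sin δ + cos ϕ cos δ sin h₀ = 2.1176×-0.76492×-0.40111 + 0.64412×0.91603×0.85417 = 0.649716 + 0.503989 = 1.153705.
Q̄ = (S_0/π) × [bracket] = (628/π) × 1.153705 = 230.62 W/m².
Ratio Q̄_A / Q̄_B = 185.93 / 230.62 = 0.8062.

Q̄_A / Q̄_B ≈ 0.806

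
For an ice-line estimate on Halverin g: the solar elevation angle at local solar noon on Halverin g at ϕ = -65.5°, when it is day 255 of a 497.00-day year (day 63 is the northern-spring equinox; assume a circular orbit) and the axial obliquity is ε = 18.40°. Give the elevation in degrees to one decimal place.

12.6°

Solar longitude: L_s = 360° × (255 − 63)/497.00 = 139.074°.
sin δ = sin 18.40° × sin 139.074° = 0.20677, so δ = +11.933°.
At local noon the hour angle is zero, so the zenith angle equals |ϕ − δ| = |-65.5° − (+11.933°)| = 77.433°.
Elevation = 90° − 77.433° = 12.6°.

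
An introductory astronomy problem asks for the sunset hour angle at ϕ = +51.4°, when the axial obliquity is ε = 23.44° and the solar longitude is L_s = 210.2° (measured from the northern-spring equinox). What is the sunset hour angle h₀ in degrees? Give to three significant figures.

Solar declination: sin δ = sin ε · sin L_s = sin 23.44° × sin 210.2° = -0.20010, so δ = -11.543°.
cos h₀ = −tan ϕ · tan δ = −tan(+51.4°) × tan(-11.543°) = 0.2558, so h₀ = 1.3121 rad = 75.18°.

h₀ = 75.2°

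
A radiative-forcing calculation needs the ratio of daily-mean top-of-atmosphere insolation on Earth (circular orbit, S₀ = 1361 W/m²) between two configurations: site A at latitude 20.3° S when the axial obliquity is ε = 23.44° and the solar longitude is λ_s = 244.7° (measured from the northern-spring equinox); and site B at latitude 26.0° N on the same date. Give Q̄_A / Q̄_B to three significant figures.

Q̄_A / Q̄_B ≈ 1.78

— Configuration A (φ=-20.3°):
Solar declination: sin δ = sin ε · sin λ_s = sin 23.44° × sin 244.7° = -0.35963, so δ = -21.078°.
cos H₀ = −tan(-20.3°) tan(-21.078°) = -0.1426, H₀ = 1.7139 rad.
Bracket: H₀ sin φ sin δ + cos φ cos δ sin H₀ = 1.7139×-0.34694×-0.35963 + 0.93789×0.93309×0.98978 = 0.213843 + 0.866192 = 1.080035.
Q̄ = (S₀/π) × [bracket] = (1361/π) × 1.080035 = 467.89 W/m².
— Configuration B (φ=+26.0°):
cos H₀ = −tan(+26.0°) tan(-21.078°) = 0.1880, H₀ = 1.3817 rad.
Bracket: H₀ sin φ sin δ + cos φ cos δ sin H₀ = 1.3817×0.43837×-0.35963 + 0.89879×0.93309×0.98217 = -0.217826 + 0.823699 = 0.605873.
Q̄ = (S₀/π) × [bracket] = (1361/π) × 0.605873 = 262.48 W/m².
Ratio Q̄_A / Q̄_B = 467.89 / 262.48 = 1.783.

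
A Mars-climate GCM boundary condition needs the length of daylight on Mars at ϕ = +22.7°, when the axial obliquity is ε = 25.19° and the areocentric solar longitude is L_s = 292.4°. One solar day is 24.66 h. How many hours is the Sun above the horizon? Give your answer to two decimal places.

sin δ = sin 25.19° × sin 292.4° = -0.39351, so δ = -23.173°.
cos h₀ = −tan ϕ · tan δ = −tan(+22.7°) × tan(-23.173°) = 0.1791, so h₀ = 1.3908 rad = 79.69°.
Daylight = 2h₀/(2π) × 24.66 h = (1.3908/π) × 24.66 = 10.92 h.

10.92 h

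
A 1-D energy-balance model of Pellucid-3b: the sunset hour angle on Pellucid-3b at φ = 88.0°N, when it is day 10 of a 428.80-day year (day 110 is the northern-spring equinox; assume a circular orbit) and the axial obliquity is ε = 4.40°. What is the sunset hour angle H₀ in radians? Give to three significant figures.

H₀ = 0.00 rad

Solar longitude: λ_s = 360° × (10 − 110)/428.80 = -83.955°, i.e. -83.955° + 360° = 276.045°.
sin δ = sin 4.40° × sin 276.045° = -0.07629, so δ = -4.375°.
cos H₀ = −tan φ · tan δ = 2.1911 ≥ 1, so the host star never rises (polar night) and H₀ = 0.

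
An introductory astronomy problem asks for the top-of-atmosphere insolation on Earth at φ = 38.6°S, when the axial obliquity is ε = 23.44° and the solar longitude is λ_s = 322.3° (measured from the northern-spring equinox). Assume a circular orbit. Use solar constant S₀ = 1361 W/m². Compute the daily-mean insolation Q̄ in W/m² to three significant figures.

Solar declination: sin δ = sin ε · sin λ_s = sin 23.44° × sin 322.3° = -0.24326, so δ = -14.079°.
cos H₀ = −tan(-38.6°) tan(-14.079°) = -0.2002, H₀ = 1.7724 rad.
Bracket: H₀ sin φ sin δ + cos φ cos δ sin H₀ = 1.7724×-0.62388×-0.24326 + 0.78152×0.96996×0.97975 = 0.268988 + 0.742693 = 1.011681.
Q̄ = (S₀/π) × [bracket] = (1361/π) × 1.011681 = 438.3 W/m².

Q̄ ≈ 438 W/m²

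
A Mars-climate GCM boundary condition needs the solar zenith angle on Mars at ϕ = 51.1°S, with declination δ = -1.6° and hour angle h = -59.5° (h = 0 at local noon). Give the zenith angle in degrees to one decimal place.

cos θ_z = sin ϕ sin δ + cos ϕ cos δ cos h = 0.021730 + 0.318591 = 0.340321.
θ_z = arccos(0.340321) = 70.1°.

θ_z = 70.1°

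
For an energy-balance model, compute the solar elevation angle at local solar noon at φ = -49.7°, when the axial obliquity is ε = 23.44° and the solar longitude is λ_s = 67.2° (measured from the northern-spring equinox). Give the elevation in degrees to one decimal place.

18.8°

Solar declination: sin δ = sin ε · sin λ_s = sin 23.44° × sin 67.2° = 0.36671, so δ = +21.513°.
At local noon the hour angle is zero, so the zenith angle equals |φ − δ| = |-49.7° − (+21.513°)| = 71.213°.
Elevation = 90° − 71.213° = 18.8°.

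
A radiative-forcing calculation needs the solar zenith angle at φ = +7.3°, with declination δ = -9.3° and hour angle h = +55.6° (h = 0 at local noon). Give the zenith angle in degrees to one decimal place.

θ_z = 57.8°

cos θ_z = sin φ sin δ + cos φ cos δ cos h = -0.020534 + 0.553022 = 0.532488.
θ_z = arccos(0.532488) = 57.8°.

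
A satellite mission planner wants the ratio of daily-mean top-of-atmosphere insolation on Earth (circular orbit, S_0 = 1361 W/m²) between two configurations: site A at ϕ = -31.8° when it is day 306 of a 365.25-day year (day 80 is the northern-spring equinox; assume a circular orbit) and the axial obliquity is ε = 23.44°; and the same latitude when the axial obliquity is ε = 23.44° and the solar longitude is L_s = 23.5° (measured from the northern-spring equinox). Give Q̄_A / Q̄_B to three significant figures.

— Configuration A (ϕ=-31.8°):
Solar longitude: L_s = 360° × (306 − 80)/365.25 = 222.752°.
sin δ = sin 23.44° × sin 222.752° = -0.27003, so δ = -15.666°.
cos h₀ = −tan(-31.8°) tan(-15.666°) = -0.1739, h₀ = 1.7456 rad.
Bracket: h₀ sin ϕ sin δ + cos ϕ cos δ sin h₀ = 1.7456×-0.52696×-0.27003 + 0.84989×0.96285×0.98477 = 0.248390 + 0.805854 = 1.054244.
Q̄ = (S_0/π) × [bracket] = (1361/π) × 1.054244 = 456.72 W/m².
— Configuration B (ϕ=-31.8°):
Solar declination: sin δ = sin ε · sin L_s = sin 23.44° × sin 23.5° = 0.15862, so δ = +9.127°.
cos h₀ = −tan(-31.8°) tan(+9.127°) = 0.0996, h₀ = 1.4710 rad.
Bracket: h₀ sin ϕ sin δ + cos ϕ cos δ sin h₀ = 1.4710×-0.52696×0.15862 + 0.84989×0.98734×0.99503 = -0.122956 + 0.834960 = 0.712004.
Q̄ = (S_0/π) × [bracket] = (1361/π) × 0.712004 = 308.45 W/m².
Ratio Q̄_A / Q̄_B = 456.72 / 308.45 = 1.481.

Q̄_A / Q̄_B ≈ 1.48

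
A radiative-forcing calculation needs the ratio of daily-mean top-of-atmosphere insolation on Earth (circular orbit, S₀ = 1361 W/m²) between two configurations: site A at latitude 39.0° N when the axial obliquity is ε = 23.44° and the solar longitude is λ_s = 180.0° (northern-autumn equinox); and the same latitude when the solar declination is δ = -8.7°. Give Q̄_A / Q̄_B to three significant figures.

Q̄_A / Q̄_B ≈ 1.24

— Configuration A (φ=+39.0°):
Solar declination: sin δ = sin ε · sin λ_s = sin 23.44° × sin 180.0° = 0.00000, so δ = +0.000°.
cos H₀ = −tan(+39.0°) tan(+0.000°) = -0.0000, H₀ = 1.5708 rad.
Bracket: H₀ sin φ sin δ + cos φ cos δ sin H₀ = 1.5708×0.62932×0.00000 + 0.77715×1.00000×1.00000 = 0.000000 + 0.777150 = 0.777150.
Q̄ = (S₀/π) × [bracket] = (1361/π) × 0.777150 = 336.68 W/m².
— Configuration B (φ=+39.0°):
cos H₀ = −tan(+39.0°) tan(-8.700°) = 0.1239, H₀ = 1.4466 rad.
Bracket: H₀ sin φ sin δ + cos φ cos δ sin H₀ = 1.4466×0.62932×-0.15126 + 0.77715×0.98849×0.99229 = -0.137703 + 0.762282 = 0.624579.
Q̄ = (S₀/π) × [bracket] = (1361/π) × 0.624579 = 270.58 W/m².
Ratio Q̄_A / Q̄_B = 336.68 / 270.58 = 1.244.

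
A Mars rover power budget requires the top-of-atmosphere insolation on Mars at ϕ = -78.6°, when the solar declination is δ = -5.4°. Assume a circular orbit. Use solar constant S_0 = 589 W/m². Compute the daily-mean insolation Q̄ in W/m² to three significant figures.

cos h₀ = −tan(-78.6°) tan(-5.400°) = -0.4688, h₀ = 2.0587 rad.
Bracket: h₀ sin ϕ sin δ + cos ϕ cos δ sin h₀ = 2.0587×-0.98027×-0.09411 + 0.19766×0.99556×0.88330 = 0.189922 + 0.173818 = 0.363740.
Q̄ = (S_0/π) × [bracket] = (589/π) × 0.363740 = 68.20 W/m².

Q̄ ≈ 68.2 W/m²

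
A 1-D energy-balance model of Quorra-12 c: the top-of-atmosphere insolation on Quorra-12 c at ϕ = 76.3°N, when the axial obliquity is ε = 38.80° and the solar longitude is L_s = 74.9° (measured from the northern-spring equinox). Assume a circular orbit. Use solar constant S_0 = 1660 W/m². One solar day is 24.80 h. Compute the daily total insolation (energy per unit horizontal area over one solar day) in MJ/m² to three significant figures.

87.1 MJ/m²

Solar declination: sin δ = sin ε · sin L_s = sin 38.80° × sin 74.9° = 0.60497, so δ = +37.227°.
cos h₀ = −tan(+76.3°) tan(+37.227°) = -3.1167 ≤ −1 ⇒ polar day, h₀ = π.
Bracket: h₀ sin ϕ sin δ + cos ϕ cos δ sin h₀ = 3.1416×0.97155×0.60497 + 0.23684×0.79625×0.00000 = 1.846502 + 0.000000 = 1.846502.
Q̄ = (S_0/π) × [bracket] = (1660/π) × 1.846502 = 975.68 W/m².
Daily total = Q̄ × 24.80 h × 3600 s/h = 975.68 × 24.80 × 3600 / 10⁶ = 87.11 MJ/m².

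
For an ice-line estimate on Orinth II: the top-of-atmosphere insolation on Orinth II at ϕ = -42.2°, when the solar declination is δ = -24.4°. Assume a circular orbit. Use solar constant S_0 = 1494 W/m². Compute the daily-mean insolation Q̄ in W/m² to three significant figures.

cos h₀ = −tan(-42.2°) tan(-24.400°) = -0.4113, h₀ = 1.9947 rad.
Bracket: h₀ sin ϕ sin δ + cos ϕ cos δ sin h₀ = 1.9947×-0.67172×-0.41310 + 0.74080×0.91068×0.91149 = 0.553504 + 0.614920 = 1.168424.
Q̄ = (S_0/π) × [bracket] = (1494/π) × 1.168424 = 555.6 W/m².

Q̄ ≈ 556 W/m²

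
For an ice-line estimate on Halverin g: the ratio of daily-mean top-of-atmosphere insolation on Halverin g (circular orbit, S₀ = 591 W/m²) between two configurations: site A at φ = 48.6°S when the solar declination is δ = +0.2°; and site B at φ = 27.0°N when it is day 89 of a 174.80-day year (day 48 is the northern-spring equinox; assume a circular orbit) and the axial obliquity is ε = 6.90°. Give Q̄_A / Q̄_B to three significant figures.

— Configuration A (φ=-48.6°):
cos H₀ = −tan(-48.6°) tan(+0.200°) = 0.0040, H₀ = 1.5668 rad.
Bracket: H₀ sin φ sin δ + cos φ cos δ sin H₀ = 1.5668×-0.75011×0.00349 + 0.66131×0.99999×0.99999 = -0.004102 + 0.661297 = 0.657195.
Q̄ = (S₀/π) × [bracket] = (591/π) × 0.657195 = 123.63 W/m².
— Configuration B (φ=+27.0°):
Solar longitude: λ_s = 360° × (89 − 48)/174.80 = 84.439°.
sin δ = sin 6.90° × sin 84.439° = 0.11957, so δ = +6.867°.
cos H₀ = −tan(+27.0°) tan(+6.867°) = -0.0614, H₀ = 1.6322 rad.
Bracket: H₀ sin φ sin δ + cos φ cos δ sin H₀ = 1.6322×0.45399×0.11957 + 0.89101×0.99283×0.99812 = 0.088602 + 0.882958 = 0.971560.
Q̄ = (S₀/π) × [bracket] = (591/π) × 0.971560 = 182.77 W/m².
Ratio Q̄_A / Q̄_B = 123.63 / 182.77 = 0.6764.

Q̄_A / Q̄_B ≈ 0.676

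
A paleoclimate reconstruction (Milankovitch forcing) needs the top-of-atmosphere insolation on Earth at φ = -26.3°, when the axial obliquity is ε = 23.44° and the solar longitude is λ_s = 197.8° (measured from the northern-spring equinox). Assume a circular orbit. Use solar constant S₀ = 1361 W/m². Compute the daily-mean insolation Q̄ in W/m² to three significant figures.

Q̄ ≈ 423 W/m²

Solar declination: sin δ = sin ε · sin λ_s = sin 23.44° × sin 197.8° = -0.12160, so δ = -6.985°.
cos H₀ = −tan(-26.3°) tan(-6.985°) = -0.0605, H₀ = 1.6314 rad.
Bracket: H₀ sin φ sin δ + cos φ cos δ sin H₀ = 1.6314×-0.44307×-0.12160 + 0.89649×0.99258×0.99817 = 0.087895 + 0.888210 = 0.976105.
Q̄ = (S₀/π) × [bracket] = (1361/π) × 0.976105 = 422.9 W/m².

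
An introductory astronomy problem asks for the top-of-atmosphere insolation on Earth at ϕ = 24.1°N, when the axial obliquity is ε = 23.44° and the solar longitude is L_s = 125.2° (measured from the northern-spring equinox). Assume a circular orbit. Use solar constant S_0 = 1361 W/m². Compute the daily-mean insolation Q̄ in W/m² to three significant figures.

Q̄ ≈ 469 W/m²

Solar declination: sin δ = sin ε · sin L_s = sin 23.44° × sin 125.2° = 0.32505, so δ = +18.969°.
cos h₀ = −tan(+24.1°) tan(+18.969°) = -0.1538, h₀ = 1.7252 rad.
Bracket: h₀ sin ϕ sin δ + cos ϕ cos δ sin h₀ = 1.7252×0.40833×0.32505 + 0.91283×0.94570×0.98811 = 0.228982 + 0.852999 = 1.081981.
Q̄ = (S_0/π) × [bracket] = (1361/π) × 1.081981 = 468.7 W/m².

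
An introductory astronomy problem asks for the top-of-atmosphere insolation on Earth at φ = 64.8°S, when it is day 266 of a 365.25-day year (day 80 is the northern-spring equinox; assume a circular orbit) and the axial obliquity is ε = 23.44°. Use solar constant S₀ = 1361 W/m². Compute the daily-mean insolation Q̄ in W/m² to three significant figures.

Q̄ ≈ 199 W/m²

Solar longitude: λ_s = 360° × (266 − 80)/365.25 = 183.326°.
sin δ = sin 23.44° × sin 183.326° = -0.02308, so δ = -1.323°.
cos H₀ = −tan(-64.8°) tan(-1.323°) = -0.0491, H₀ = 1.6199 rad.
Bracket: H₀ sin φ sin δ + cos φ cos δ sin H₀ = 1.6199×-0.90483×-0.02308 + 0.42578×0.99973×0.99880 = 0.033829 + 0.425154 = 0.458983.
Q̄ = (S₀/π) × [bracket] = (1361/π) × 0.458983 = 198.8 W/m².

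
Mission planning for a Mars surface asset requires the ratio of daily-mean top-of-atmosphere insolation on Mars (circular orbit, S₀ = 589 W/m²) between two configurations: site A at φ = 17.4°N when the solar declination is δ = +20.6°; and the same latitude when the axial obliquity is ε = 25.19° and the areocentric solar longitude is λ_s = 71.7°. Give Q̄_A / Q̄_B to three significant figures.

— Configuration A (φ=+17.4°):
cos H₀ = −tan(+17.4°) tan(+20.600°) = -0.1178, H₀ = 1.6889 rad.
Bracket: H₀ sin φ sin δ + cos φ cos δ sin H₀ = 1.6889×0.29904×0.35184 + 0.95424×0.93606×0.99304 = 0.177696 + 0.887009 = 1.064705.
Q̄ = (S₀/π) × [bracket] = (589/π) × 1.064705 = 199.62 W/m².
— Configuration B (φ=+17.4°):
sin δ = sin 25.19° × sin 71.7° = 0.40410, so δ = +23.834°.
cos H₀ = −tan(+17.4°) tan(+23.834°) = -0.1384, H₀ = 1.7097 rad.
Bracket: H₀ sin φ sin δ + cos φ cos δ sin H₀ = 1.7097×0.29904×0.40410 + 0.95424×0.91472×0.99037 = 0.206604 + 0.864457 = 1.071061.
Q̄ = (S₀/π) × [bracket] = (589/π) × 1.071061 = 200.81 W/m².
Ratio Q̄_A / Q̄_B = 199.62 / 200.81 = 0.9941.

Q̄_A / Q̄_B ≈ 0.994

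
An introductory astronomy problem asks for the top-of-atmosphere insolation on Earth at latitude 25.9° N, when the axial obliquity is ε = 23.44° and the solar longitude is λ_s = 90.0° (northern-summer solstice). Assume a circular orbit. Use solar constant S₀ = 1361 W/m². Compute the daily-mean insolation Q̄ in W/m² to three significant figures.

Solar declination: sin δ = sin ε · sin λ_s = sin 23.44° × sin 90.0° = 0.39779, so δ = +23.440°.
cos H₀ = −tan(+25.9°) tan(+23.440°) = -0.2105, H₀ = 1.7829 rad.
Bracket: H₀ sin φ sin δ + cos φ cos δ sin H₀ = 1.7829×0.43680×0.39779 + 0.89956×0.91748×0.97759 = 0.309787 + 0.806833 = 1.116620.
Q̄ = (S₀/π) × [bracket] = (1361/π) × 1.116620 = 483.7 W/m².

Q̄ ≈ 484 W/m²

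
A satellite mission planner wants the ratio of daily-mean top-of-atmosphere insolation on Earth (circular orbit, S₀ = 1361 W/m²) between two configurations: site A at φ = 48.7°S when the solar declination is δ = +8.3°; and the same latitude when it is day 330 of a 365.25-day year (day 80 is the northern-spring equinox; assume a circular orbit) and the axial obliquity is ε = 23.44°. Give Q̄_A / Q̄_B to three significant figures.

— Configuration A (φ=-48.7°):
cos H₀ = −tan(-48.7°) tan(+8.300°) = 0.1661, H₀ = 1.4040 rad.
Bracket: H₀ sin φ sin δ + cos φ cos δ sin H₀ = 1.4040×-0.75126×0.14436 + 0.66000×0.98953×0.98612 = -0.152266 + 0.644025 = 0.491759.
Q̄ = (S₀/π) × [bracket] = (1361/π) × 0.491759 = 213.04 W/m².
— Configuration B (φ=-48.7°):
Solar longitude: λ_s = 360° × (330 − 80)/365.25 = 246.407°.
sin δ = sin 23.44° × sin 246.407° = -0.36454, so δ = -21.379°.
cos H₀ = −tan(-48.7°) tan(-21.379°) = -0.4456, H₀ = 2.0326 rad.
Bracket: H₀ sin φ sin δ + cos φ cos δ sin H₀ = 2.0326×-0.75126×-0.36454 + 0.66000×0.93119×0.89523 = 0.556657 + 0.550195 = 1.106852.
Q̄ = (S₀/π) × [bracket] = (1361/π) × 1.106852 = 479.51 W/m².
Ratio Q̄_A / Q̄_B = 213.04 / 479.51 = 0.4443.

Q̄_A / Q̄_B ≈ 0.444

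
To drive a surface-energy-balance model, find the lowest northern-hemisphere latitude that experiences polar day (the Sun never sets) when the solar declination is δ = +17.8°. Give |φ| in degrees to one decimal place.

Polar day requires cos H₀ = −tan φ tan δ ≤ −1, i.e. tan φ tan δ ≥ 1.
The boundary is |tan φ| · |tan δ| = 1, so |φ| = 90° − |δ| = 90° − 17.8° = 72.2° in the northern hemisphere.

|φ| = 72.2°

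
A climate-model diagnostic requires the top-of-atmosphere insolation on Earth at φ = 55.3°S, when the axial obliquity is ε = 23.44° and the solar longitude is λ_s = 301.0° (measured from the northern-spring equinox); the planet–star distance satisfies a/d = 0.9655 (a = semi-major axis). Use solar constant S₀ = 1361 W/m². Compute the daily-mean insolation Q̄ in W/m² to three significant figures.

Solar declination: sin δ = sin ε · sin λ_s = sin 23.44° × sin 301.0° = -0.34097, so δ = -19.936°.
cos H₀ = −tan(-55.3°) tan(-19.936°) = -0.5238, H₀ = 2.1221 rad.
Bracket: H₀ sin φ sin δ + cos φ cos δ sin H₀ = 2.1221×-0.82214×-0.34097 + 0.56928×0.94007×0.85183 = 0.594878 + 0.455868 = 1.050746.
Inverse-square distance factor (a/d)² = 0.9655² = 0.932190.
Q̄ = (S₀/π) × 0.932190 × [bracket] = (1361/π) × 0.932190 × 1.050746 = 424.3 W/m².

Q̄ ≈ 424 W/m²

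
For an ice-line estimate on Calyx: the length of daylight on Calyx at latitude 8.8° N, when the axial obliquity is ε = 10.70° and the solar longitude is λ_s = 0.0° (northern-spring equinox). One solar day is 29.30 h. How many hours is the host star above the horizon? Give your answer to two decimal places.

14.65 h

Solar declination: sin δ = sin ε · sin λ_s = sin 10.70° × sin 0.0° = 0.00000, so δ = +0.000°.
cos H₀ = −tan φ · tan δ = −tan(+8.8°) × tan(+0.000°) = -0.0000, so H₀ = 1.5708 rad = 90.00°.
Daylight = 2H₀/(2π) × 29.30 h = (1.5708/π) × 29.30 = 14.65 h.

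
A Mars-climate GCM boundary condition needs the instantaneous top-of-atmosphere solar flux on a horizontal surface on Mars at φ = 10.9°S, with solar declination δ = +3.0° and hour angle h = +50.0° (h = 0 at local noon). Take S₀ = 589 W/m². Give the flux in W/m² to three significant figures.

cos θ_z = sin φ sin δ + cos φ cos δ cos h = -0.009896 + 0.630326 = 0.620430.
Flux = S₀ · cos θ_z = 589 × 0.620430 = 365.4 W/m².

365 W/m²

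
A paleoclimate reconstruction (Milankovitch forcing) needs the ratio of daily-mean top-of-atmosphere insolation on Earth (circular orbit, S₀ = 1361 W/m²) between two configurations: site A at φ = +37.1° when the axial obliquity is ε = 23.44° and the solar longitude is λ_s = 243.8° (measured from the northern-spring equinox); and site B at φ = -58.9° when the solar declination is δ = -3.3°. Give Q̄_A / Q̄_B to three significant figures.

Q̄_A / Q̄_B ≈ 0.736

— Configuration A (φ=+37.1°):
Solar declination: sin δ = sin ε · sin λ_s = sin 23.44° × sin 243.8° = -0.35692, so δ = -20.911°.
cos H₀ = −tan(+37.1°) tan(-20.911°) = 0.2890, H₀ = 1.2776 rad.
Bracket: H₀ sin φ sin δ + cos φ cos δ sin H₀ = 1.2776×0.60321×-0.35692 + 0.79758×0.93414×0.95734 = -0.275064 + 0.713267 = 0.438203.
Q̄ = (S₀/π) × [bracket] = (1361/π) × 0.438203 = 189.84 W/m².
— Configuration B (φ=-58.9°):
cos H₀ = −tan(-58.9°) tan(-3.300°) = -0.0956, H₀ = 1.6665 rad.
Bracket: H₀ sin φ sin δ + cos φ cos δ sin H₀ = 1.6665×-0.85627×-0.05756 + 0.51653×0.99834×0.99542 = 0.082137 + 0.513311 = 0.595448.
Q̄ = (S₀/π) × [bracket] = (1361/π) × 0.595448 = 257.96 W/m².
Ratio Q̄_A / Q̄_B = 189.84 / 257.96 = 0.7359.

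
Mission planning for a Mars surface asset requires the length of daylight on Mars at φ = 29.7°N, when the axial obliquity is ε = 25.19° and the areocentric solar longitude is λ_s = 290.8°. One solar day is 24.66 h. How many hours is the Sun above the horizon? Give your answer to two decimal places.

sin δ = sin 25.19° × sin 290.8° = -0.39788, so δ = -23.446°.
cos H₀ = −tan φ · tan δ = −tan(+29.7°) × tan(-23.446°) = 0.2474, so H₀ = 1.3208 rad = 75.68°.
Daylight = 2H₀/(2π) × 24.66 h = (1.3208/π) × 24.66 = 10.37 h.

10.37 h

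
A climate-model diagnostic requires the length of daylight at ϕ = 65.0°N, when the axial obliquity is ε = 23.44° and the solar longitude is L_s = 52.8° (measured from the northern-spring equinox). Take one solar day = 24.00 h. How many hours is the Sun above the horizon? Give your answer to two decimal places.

Solar declination: sin δ = sin ε · sin L_s = sin 23.44° × sin 52.8° = 0.31685, so δ = +18.473°.
cos h₀ = −tan ϕ · tan δ = −tan(+65.0°) × tan(+18.473°) = -0.7164, so h₀ = 2.3694 rad = 135.76°.
Daylight = 2h₀/(2π) × 24.00 h = (2.3694/π) × 24.00 = 18.10 h.

18.10 h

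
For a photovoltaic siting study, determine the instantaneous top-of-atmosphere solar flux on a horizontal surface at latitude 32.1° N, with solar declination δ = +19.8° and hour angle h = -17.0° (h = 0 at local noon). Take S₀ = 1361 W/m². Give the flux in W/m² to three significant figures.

1.28e+03 W/m²

cos θ_z = sin φ sin δ + cos φ cos δ cos h = 0.180005 + 0.762214 = 0.942219.
Flux = S₀ · cos θ_z = 1361 × 0.942219 = 1282 W/m².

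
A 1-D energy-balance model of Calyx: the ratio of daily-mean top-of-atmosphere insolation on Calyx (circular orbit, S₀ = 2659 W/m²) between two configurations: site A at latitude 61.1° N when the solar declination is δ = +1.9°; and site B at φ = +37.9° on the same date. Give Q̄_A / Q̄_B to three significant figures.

Q̄_A / Q̄_B ≈ 0.645

— Configuration A (φ=+61.1°):
cos H₀ = −tan(+61.1°) tan(+1.900°) = -0.0601, H₀ = 1.6309 rad.
Bracket: H₀ sin φ sin δ + cos φ cos δ sin H₀ = 1.6309×0.87546×0.03316 + 0.48328×0.99945×0.99819 = 0.047345 + 0.482140 = 0.529485.
Q̄ = (S₀/π) × [bracket] = (2659/π) × 0.529485 = 448.15 W/m².
— Configuration B (φ=+37.9°):
cos H₀ = −tan(+37.9°) tan(+1.900°) = -0.0258, H₀ = 1.5966 rad.
Bracket: H₀ sin φ sin δ + cos φ cos δ sin H₀ = 1.5966×0.61429×0.03316 + 0.78908×0.99945×0.99967 = 0.032523 + 0.788386 = 0.820909.
Q̄ = (S₀/π) × [bracket] = (2659/π) × 0.820909 = 694.81 W/m².
Ratio Q̄_A / Q̄_B = 448.15 / 694.81 = 0.6450.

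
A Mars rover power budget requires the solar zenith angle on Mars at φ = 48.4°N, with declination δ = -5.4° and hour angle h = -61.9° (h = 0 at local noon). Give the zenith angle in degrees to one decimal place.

cos θ_z = sin φ sin δ + cos φ cos δ cos h = -0.070374 + 0.311329 = 0.240955.
θ_z = arccos(0.240955) = 76.1°.

θ_z = 76.1°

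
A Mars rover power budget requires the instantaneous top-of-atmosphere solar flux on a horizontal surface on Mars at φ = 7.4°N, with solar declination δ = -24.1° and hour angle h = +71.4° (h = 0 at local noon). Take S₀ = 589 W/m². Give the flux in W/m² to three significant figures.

cos θ_z = sin φ sin δ + cos φ cos δ cos h = -0.052591 + 0.288732 = 0.236141.
Flux = S₀ · cos θ_z = 589 × 0.236141 = 139.1 W/m².

139 W/m²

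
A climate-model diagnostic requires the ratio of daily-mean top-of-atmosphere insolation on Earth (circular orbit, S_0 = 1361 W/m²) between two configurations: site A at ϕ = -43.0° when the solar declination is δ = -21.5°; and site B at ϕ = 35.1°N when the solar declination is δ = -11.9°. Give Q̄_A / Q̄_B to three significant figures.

— Configuration A (ϕ=-43.0°):
cos h₀ = −tan(-43.0°) tan(-21.500°) = -0.3673, h₀ = 1.9469 rad.
Bracket: h₀ sin ϕ sin δ + cos ϕ cos δ sin h₀ = 1.9469×-0.68200×-0.36650 + 0.73135×0.93042×0.93009 = 0.486633 + 0.632892 = 1.119525.
Q̄ = (S_0/π) × [bracket] = (1361/π) × 1.119525 = 485.00 W/m².
— Configuration B (ϕ=+35.1°):
cos h₀ = −tan(+35.1°) tan(-11.900°) = 0.1481, h₀ = 1.4221 rad.
Bracket: h₀ sin ϕ sin δ + cos ϕ cos δ sin h₀ = 1.4221×0.57501×-0.20620 + 0.81815×0.97851×0.98897 = -0.168614 + 0.791738 = 0.623124.
Q̄ = (S_0/π) × [bracket] = (1361/π) × 0.623124 = 269.95 W/m².
Ratio Q̄_A / Q̄_B = 485.00 / 269.95 = 1.797.

Q̄_A / Q̄_B ≈ 1.80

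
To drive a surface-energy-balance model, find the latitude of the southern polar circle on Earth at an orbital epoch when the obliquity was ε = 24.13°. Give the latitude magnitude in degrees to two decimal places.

The polar circle is the lowest latitude that experiences at least one full rotation of continuous darkness at the northern-summer solstice; it lies at |φ| = 90° − ε = 90° − 24.13° = 65.87°.

65.87°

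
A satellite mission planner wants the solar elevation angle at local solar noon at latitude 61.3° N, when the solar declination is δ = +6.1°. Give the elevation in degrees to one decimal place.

At local noon the hour angle is zero, so the zenith angle equals |φ − δ| = |+61.3° − (+6.100°)| = 55.200°.
Elevation = 90° − 55.200° = 34.8°.

34.8°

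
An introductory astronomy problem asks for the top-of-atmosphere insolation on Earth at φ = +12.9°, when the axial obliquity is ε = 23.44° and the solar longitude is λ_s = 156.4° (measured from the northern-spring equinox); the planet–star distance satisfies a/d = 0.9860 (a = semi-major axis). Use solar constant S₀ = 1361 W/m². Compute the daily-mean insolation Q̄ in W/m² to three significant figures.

Solar declination: sin δ = sin ε · sin λ_s = sin 23.44° × sin 156.4° = 0.15925, so δ = +9.164°.
cos H₀ = −tan(+12.9°) tan(+9.164°) = -0.0369, H₀ = 1.6078 rad.
Bracket: H₀ sin φ sin δ + cos φ cos δ sin H₀ = 1.6078×0.22325×0.15925 + 0.97476×0.98724×0.99932 = 0.057161 + 0.961668 = 1.018829.
Inverse-square distance factor (a/d)² = 0.9860² = 0.972196.
Q̄ = (S₀/π) × 0.972196 × [bracket] = (1361/π) × 0.972196 × 1.018829 = 429.1 W/m².

Q̄ ≈ 429 W/m²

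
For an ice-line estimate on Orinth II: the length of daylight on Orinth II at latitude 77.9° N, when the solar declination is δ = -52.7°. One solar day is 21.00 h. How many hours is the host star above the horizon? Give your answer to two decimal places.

cos H₀ = −tan φ · tan δ = 6.1231 ≥ 1, so the host star never rises (polar night) and H₀ = 0.
Daylight = 2H₀/(2π) × 21.00 h = (0.0000/π) × 21.00 = 0.00 h.

0.00 h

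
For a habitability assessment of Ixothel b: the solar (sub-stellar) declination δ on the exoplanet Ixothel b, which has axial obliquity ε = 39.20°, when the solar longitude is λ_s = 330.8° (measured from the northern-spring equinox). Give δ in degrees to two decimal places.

sin δ = sin ε · sin λ_s = sin 39.20° × sin 330.8° = -0.308342.
δ = arcsin(-0.308342) = -17.96°.

δ = -17.96°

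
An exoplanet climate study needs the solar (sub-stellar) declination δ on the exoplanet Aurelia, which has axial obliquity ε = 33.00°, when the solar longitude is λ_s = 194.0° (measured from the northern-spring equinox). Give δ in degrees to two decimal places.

δ = -7.57°

sin δ = sin ε · sin λ_s = sin 33.00° × sin 194.0° = -0.131760.
δ = arcsin(-0.131760) = -7.57°.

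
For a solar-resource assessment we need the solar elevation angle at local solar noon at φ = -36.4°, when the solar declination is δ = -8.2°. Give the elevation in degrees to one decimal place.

61.8°

At local noon the hour angle is zero, so the zenith angle equals |φ − δ| = |-36.4° − (-8.200°)| = 28.200°.
Elevation = 90° − 28.200° = 61.8°.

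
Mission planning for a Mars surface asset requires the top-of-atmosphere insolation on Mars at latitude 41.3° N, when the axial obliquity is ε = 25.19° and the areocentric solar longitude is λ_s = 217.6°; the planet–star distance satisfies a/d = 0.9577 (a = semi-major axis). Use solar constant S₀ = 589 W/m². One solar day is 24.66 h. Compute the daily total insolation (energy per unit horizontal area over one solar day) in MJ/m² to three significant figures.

7.28 MJ/m²

sin δ = sin 25.19° × sin 217.6° = -0.25969, so δ = -15.052°.
cos H₀ = −tan(+41.3°) tan(-15.052°) = 0.2362, H₀ = 1.3323 rad.
Bracket: H₀ sin φ sin δ + cos φ cos δ sin H₀ = 1.3323×0.66000×-0.25969 + 0.75126×0.96569×0.97169 = -0.228350 + 0.704946 = 0.476596.
Inverse-square distance factor (a/d)² = 0.9577² = 0.917189.
Q̄ = (S₀/π) × 0.917189 × [bracket] = (589/π) × 0.917189 × 0.476596 = 81.955 W/m².
Daily total = Q̄ × 24.66 h × 3600 s/h = 81.955 × 24.66 × 3600 / 10⁶ = 7.276 MJ/m².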